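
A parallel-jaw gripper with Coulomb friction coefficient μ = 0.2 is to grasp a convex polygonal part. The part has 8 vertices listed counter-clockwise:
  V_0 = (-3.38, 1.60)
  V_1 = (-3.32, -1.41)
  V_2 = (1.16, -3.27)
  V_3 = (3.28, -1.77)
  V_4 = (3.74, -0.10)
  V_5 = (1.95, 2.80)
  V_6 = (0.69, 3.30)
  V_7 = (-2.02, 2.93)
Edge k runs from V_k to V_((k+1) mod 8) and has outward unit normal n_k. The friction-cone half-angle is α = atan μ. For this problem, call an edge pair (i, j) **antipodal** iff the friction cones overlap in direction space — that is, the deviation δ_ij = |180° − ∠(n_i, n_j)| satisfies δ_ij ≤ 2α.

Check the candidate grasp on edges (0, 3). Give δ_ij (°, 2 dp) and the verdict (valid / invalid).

δ = 16.54°, valid

α = atan 0.2 = 11.31°;  2α = 22.62°
edge 0: e_0 = (+0.06, -3.01);  n_0 = (-0.9998, -0.0199)
edge 3: e_3 = (+0.46, +1.67);  n_3 = (+0.9641, -0.2656)
∠(n_0, n_3) = 163.46°
δ = |180° − 163.46°| = 16.54°
16.54° ≤ 2α = 22.62°  →  valid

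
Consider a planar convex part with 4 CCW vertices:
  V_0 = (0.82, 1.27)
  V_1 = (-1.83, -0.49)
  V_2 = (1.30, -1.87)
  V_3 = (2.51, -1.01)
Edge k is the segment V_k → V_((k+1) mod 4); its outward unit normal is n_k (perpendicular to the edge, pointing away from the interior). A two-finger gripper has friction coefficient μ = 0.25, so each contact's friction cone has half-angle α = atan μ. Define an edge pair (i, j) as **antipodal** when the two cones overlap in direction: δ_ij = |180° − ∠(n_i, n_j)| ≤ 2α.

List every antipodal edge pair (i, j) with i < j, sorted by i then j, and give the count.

count = 1; pairs: (0,2)

α = atan 0.25 = 14.04°;  2α = 28.07°
n_0 = (-0.5532, +0.8330)
n_1 = (-0.4034, -0.9150)
n_2 = (+0.5793, -0.8151)
n_3 = (+0.8034, +0.5955)
  (0,1): δ = 57.38°  ·
  (0,2): δ = 1.81°  ✓
  (0,3): δ = 92.96°  ·
  (1,2): δ = 120.80°  ·
  (1,3): δ = 29.66°  ·
  (2,3): δ = 88.86°  ·
antipodal pairs: 1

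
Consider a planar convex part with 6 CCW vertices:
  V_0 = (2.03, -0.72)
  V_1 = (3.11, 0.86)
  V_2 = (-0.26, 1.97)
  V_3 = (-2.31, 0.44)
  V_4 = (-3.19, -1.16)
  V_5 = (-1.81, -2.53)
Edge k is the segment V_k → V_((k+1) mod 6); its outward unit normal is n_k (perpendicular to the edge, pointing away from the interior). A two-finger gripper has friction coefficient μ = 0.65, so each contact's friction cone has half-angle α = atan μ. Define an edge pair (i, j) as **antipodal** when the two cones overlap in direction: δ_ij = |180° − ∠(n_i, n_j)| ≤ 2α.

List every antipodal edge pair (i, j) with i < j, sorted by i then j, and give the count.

count = 6; pairs: (0,2), (0,3), (1,4), (1,5), (2,5), (3,5)

α = atan 0.65 = 33.02°;  2α = 66.05°
n_0 = (+0.8256, -0.5643)
n_1 = (+0.3128, +0.9498)
n_2 = (-0.5981, +0.8014)
n_3 = (-0.8762, +0.4819)
n_4 = (-0.7045, -0.7097)
n_5 = (+0.4264, -0.9046)
  (0,1): δ = 73.88°  ·
  (0,2): δ = 18.91°  ✓
  (0,3): δ = 5.54°  ✓
  (0,4): δ = 79.56°  ·
  (0,5): δ = 149.59°  ·
  (1,2): δ = 125.03°  ·
  (1,3): δ = 100.58°  ·
  (1,4): δ = 26.56°  ✓
  (1,5): δ = 43.47°  ✓
  (2,3): δ = 155.55°  ·
  (2,4): δ = 81.53°  ·
  (2,5): δ = 11.50°  ✓
  (3,4): δ = 105.98°  ·
  (3,5): δ = 35.95°  ✓
  (4,5): δ = 109.97°  ·
antipodal pairs: 6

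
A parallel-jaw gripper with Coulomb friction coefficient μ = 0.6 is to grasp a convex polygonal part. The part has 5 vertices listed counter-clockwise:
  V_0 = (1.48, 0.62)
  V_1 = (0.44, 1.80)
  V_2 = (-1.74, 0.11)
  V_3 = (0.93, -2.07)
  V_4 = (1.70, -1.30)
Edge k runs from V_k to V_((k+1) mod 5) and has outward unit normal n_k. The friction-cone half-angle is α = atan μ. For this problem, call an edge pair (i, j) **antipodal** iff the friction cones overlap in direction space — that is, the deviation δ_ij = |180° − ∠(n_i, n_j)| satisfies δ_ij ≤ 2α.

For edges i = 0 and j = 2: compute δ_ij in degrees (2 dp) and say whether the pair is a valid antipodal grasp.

α = atan 0.6 = 30.96°;  2α = 61.93°
edge 0: e_0 = (-1.04, +1.18);  n_0 = (+0.7502, +0.6612)
edge 2: e_2 = (+2.67, -2.18);  n_2 = (-0.6324, -0.7746)
∠(n_0, n_2) = 170.62°
δ = |180° − 170.62°| = 9.38°
9.38° ≤ 2α = 61.93°  →  valid

δ = 9.38°, valid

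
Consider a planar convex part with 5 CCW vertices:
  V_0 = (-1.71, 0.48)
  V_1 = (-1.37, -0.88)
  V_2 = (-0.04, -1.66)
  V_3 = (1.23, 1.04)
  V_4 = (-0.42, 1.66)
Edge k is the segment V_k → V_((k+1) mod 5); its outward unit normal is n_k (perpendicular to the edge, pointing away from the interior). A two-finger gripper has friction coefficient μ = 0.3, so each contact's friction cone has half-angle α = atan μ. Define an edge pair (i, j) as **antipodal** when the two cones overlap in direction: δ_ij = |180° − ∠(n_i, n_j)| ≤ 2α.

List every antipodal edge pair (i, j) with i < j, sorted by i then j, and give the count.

count = 2; pairs: (1,3), (2,4)

α = atan 0.3 = 16.70°;  2α = 33.40°
n_0 = (-0.9701, -0.2425)
n_1 = (-0.5059, -0.8626)
n_2 = (+0.9049, -0.4256)
n_3 = (+0.3517, +0.9361)
n_4 = (-0.6749, +0.7379)
  (0,1): δ = 134.43°  ·
  (0,2): δ = 39.23°  ·
  (0,3): δ = 55.37°  ·
  (0,4): δ = 118.41°  ·
  (1,2): δ = 84.80°  ·
  (1,3): δ = 9.80°  ✓
  (1,4): δ = 72.84°  ·
  (2,3): δ = 85.40°  ·
  (2,4): δ = 22.36°  ✓
  (3,4): δ = 116.96°  ·
antipodal pairs: 2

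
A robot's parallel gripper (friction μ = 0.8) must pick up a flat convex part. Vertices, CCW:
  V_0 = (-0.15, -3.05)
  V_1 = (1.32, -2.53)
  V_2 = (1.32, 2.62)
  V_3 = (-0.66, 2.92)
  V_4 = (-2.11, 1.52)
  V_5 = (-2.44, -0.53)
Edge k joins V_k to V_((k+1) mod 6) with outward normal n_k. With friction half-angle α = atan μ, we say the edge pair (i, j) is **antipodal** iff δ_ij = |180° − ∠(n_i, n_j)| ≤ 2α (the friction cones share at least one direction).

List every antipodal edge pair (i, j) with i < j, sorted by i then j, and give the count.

count = 7; pairs: (0,2), (0,3), (0,4), (1,3), (1,4), (1,5), (2,5)

α = atan 0.8 = 38.66°;  2α = 77.32°
n_0 = (+0.3335, -0.9428)
n_1 = (+1.0000, -0.0000)
n_2 = (+0.1498, +0.9887)
n_3 = (-0.6946, +0.7194)
n_4 = (-0.9873, +0.1589)
n_5 = (-0.7401, -0.6725)
  (0,1): δ = 109.48°  ·
  (0,2): δ = 28.10°  ✓
  (0,3): δ = 24.51°  ✓
  (0,4): δ = 61.37°  ✓
  (0,5): δ = 112.78°  ·
  (1,2): δ = 98.62°  ·
  (1,3): δ = 46.01°  ✓
  (1,4): δ = 9.14°  ✓
  (1,5): δ = 42.26°  ✓
  (2,3): δ = 127.39°  ·
  (2,4): δ = 90.53°  ·
  (2,5): δ = 39.12°  ✓
  (3,4): δ = 143.14°  ·
  (3,5): δ = 91.73°  ·
  (4,5): δ = 128.59°  ·
antipodal pairs: 7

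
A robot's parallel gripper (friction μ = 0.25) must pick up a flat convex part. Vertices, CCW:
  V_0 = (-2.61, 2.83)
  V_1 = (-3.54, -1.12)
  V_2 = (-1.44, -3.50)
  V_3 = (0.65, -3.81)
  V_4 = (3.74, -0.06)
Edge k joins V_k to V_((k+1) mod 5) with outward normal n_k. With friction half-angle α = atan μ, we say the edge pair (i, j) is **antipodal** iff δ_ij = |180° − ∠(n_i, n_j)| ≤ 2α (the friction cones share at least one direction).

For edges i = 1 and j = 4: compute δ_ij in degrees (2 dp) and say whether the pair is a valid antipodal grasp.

α = atan 0.25 = 14.04°;  2α = 28.07°
edge 1: e_1 = (+2.10, -2.38);  n_1 = (-0.7498, -0.6616)
edge 4: e_4 = (-6.35, +2.89);  n_4 = (+0.4142, +0.9102)
∠(n_1, n_4) = 155.89°
δ = |180° − 155.89°| = 24.11°
24.11° ≤ 2α = 28.07°  →  valid

δ = 24.11°, valid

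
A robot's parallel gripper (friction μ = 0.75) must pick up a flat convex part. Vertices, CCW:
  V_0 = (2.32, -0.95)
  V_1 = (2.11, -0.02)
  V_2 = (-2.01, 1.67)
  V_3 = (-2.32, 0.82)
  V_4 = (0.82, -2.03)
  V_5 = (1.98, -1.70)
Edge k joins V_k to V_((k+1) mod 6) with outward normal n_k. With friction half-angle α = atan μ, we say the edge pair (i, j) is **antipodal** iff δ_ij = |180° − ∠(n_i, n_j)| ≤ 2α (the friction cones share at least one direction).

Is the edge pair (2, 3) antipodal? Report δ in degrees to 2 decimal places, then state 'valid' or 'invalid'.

α = atan 0.75 = 36.87°;  2α = 73.74°
edge 2: e_2 = (-0.31, -0.85);  n_2 = (-0.9395, +0.3426)
edge 3: e_3 = (+3.14, -2.85);  n_3 = (-0.6721, -0.7405)
∠(n_2, n_3) = 67.81°
δ = |180° − 67.81°| = 112.19°
112.19° > 2α = 73.74°  →  invalid

δ = 112.19°, invalid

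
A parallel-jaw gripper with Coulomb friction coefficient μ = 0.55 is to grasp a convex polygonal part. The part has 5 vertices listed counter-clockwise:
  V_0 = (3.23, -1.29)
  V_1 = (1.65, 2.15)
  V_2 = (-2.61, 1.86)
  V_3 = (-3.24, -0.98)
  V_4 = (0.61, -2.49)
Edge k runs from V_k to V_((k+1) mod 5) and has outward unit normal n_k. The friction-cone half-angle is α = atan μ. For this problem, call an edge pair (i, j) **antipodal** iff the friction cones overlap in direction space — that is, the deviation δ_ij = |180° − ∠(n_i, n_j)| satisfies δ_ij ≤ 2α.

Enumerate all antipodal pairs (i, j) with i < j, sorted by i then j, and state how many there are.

count = 5; pairs: (0,2), (0,3), (1,3), (1,4), (2,4)

α = atan 0.55 = 28.81°;  2α = 57.62°
n_0 = (+0.9087, +0.4174)
n_1 = (-0.0679, +0.9977)
n_2 = (-0.9763, +0.2166)
n_3 = (-0.3651, -0.9310)
n_4 = (+0.4164, -0.9092)
  (0,1): δ = 110.78°  ·
  (0,2): δ = 37.18°  ✓
  (0,3): δ = 43.92°  ✓
  (0,4): δ = 89.94°  ·
  (1,2): δ = 106.40°  ·
  (1,3): δ = 25.31°  ✓
  (1,4): δ = 20.71°  ✓
  (2,3): δ = 98.91°  ·
  (2,4): δ = 52.88°  ✓
  (3,4): δ = 133.98°  ·
antipodal pairs: 5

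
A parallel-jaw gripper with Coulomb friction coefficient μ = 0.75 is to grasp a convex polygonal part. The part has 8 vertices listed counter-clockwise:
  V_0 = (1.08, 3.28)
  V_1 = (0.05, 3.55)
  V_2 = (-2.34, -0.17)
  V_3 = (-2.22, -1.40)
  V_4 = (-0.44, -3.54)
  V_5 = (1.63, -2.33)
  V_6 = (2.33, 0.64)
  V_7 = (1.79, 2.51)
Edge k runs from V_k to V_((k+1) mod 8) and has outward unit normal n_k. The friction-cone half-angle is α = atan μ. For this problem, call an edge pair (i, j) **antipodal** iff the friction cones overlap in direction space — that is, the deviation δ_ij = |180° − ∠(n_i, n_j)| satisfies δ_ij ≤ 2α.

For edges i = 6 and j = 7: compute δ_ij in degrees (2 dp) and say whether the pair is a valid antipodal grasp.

δ = 153.43°, invalid

α = atan 0.75 = 36.87°;  2α = 73.74°
edge 6: e_6 = (-0.54, +1.87);  n_6 = (+0.9607, +0.2774)
edge 7: e_7 = (-0.71, +0.77);  n_7 = (+0.7352, +0.6779)
∠(n_6, n_7) = 26.57°
δ = |180° − 26.57°| = 153.43°
153.43° > 2α = 73.74°  →  invalid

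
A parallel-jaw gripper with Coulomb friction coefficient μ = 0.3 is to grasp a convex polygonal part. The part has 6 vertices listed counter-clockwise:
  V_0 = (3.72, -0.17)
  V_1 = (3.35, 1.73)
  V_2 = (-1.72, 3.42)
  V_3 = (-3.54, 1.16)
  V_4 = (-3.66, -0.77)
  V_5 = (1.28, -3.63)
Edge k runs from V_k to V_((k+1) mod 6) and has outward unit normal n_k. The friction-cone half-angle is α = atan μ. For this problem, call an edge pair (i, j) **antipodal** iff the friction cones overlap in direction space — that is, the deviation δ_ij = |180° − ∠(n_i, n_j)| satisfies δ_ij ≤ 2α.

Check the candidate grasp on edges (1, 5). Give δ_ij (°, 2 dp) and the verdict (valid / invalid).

δ = 73.24°, invalid

α = atan 0.3 = 16.70°;  2α = 33.40°
edge 1: e_1 = (-5.07, +1.69);  n_1 = (+0.3162, +0.9487)
edge 5: e_5 = (+2.44, +3.46);  n_5 = (+0.8172, -0.5763)
∠(n_1, n_5) = 106.76°
δ = |180° − 106.76°| = 73.24°
73.24° > 2α = 33.40°  →  invalid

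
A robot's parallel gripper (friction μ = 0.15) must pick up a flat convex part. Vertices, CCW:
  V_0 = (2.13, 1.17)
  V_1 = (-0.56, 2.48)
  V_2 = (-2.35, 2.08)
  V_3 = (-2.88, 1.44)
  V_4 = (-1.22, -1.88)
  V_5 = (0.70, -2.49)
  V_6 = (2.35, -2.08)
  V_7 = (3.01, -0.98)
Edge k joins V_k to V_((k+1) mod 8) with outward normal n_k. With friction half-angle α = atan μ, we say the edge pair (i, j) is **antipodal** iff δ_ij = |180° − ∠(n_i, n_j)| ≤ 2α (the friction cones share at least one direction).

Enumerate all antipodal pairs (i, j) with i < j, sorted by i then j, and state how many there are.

count = 4; pairs: (0,4), (1,5), (2,6), (3,7)

α = atan 0.15 = 8.53°;  2α = 17.06°
n_0 = (+0.4378, +0.8991)
n_1 = (-0.2181, +0.9759)
n_2 = (-0.7702, +0.6378)
n_3 = (-0.8944, -0.4472)
n_4 = (-0.3028, -0.9531)
n_5 = (+0.2412, -0.9705)
n_6 = (+0.8575, -0.5145)
n_7 = (+0.9255, +0.3788)
  (0,1): δ = 141.44°  ·
  (0,2): δ = 103.66°  ·
  (0,3): δ = 37.47°  ·
  (0,4): δ = 8.34°  ✓
  (0,5): δ = 39.92°  ·
  (0,6): δ = 85.00°  ·
  (0,7): δ = 138.22°  ·
  (1,2): δ = 142.23°  ·
  (1,3): δ = 76.03°  ·
  (1,4): δ = 30.22°  ·
  (1,5): δ = 1.36°  ✓
  (1,6): δ = 46.44°  ·
  (1,7): δ = 99.66°  ·
  (2,3): δ = 113.81°  ·
  (2,4): δ = 68.00°  ·
  (2,5): δ = 36.42°  ·
  (2,6): δ = 8.67°  ✓
  (2,7): δ = 61.89°  ·
  (3,4): δ = 134.19°  ·
  (3,5): δ = 102.61°  ·
  (3,6): δ = 57.53°  ·
  (3,7): δ = 4.31°  ✓
  (4,5): δ = 148.42°  ·
  (4,6): δ = 103.34°  ·
  (4,7): δ = 50.12°  ·
  (5,6): δ = 134.92°  ·
  (5,7): δ = 81.70°  ·
  (6,7): δ = 126.78°  ·
antipodal pairs: 4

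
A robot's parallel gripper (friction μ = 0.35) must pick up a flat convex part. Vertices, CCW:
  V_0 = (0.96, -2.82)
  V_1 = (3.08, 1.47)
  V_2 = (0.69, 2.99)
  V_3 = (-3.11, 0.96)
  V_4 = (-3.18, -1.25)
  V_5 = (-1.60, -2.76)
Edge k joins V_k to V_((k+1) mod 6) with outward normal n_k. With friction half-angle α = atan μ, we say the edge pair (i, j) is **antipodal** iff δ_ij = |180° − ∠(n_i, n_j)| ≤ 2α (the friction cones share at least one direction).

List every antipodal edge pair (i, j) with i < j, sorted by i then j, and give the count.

α = atan 0.35 = 19.29°;  2α = 38.58°
n_0 = (+0.8965, -0.4430)
n_1 = (+0.5366, +0.8438)
n_2 = (-0.4712, +0.8820)
n_3 = (-0.9995, +0.0317)
n_4 = (-0.6909, -0.7229)
n_5 = (-0.0234, -0.9997)
  (0,1): δ = 96.16°  ·
  (0,2): δ = 35.59°  ✓
  (0,3): δ = 24.48°  ✓
  (0,4): δ = 72.60°  ·
  (0,5): δ = 114.95°  ·
  (1,2): δ = 119.43°  ·
  (1,3): δ = 59.36°  ·
  (1,4): δ = 11.25°  ✓
  (1,5): δ = 31.11°  ✓
  (2,3): δ = 119.93°  ·
  (2,4): δ = 71.81°  ·
  (2,5): δ = 29.45°  ✓
  (3,4): δ = 131.89°  ·
  (3,5): δ = 89.53°  ·
  (4,5): δ = 137.64°  ·
antipodal pairs: 5

count = 5; pairs: (0,2), (0,3), (1,4), (1,5), (2,5)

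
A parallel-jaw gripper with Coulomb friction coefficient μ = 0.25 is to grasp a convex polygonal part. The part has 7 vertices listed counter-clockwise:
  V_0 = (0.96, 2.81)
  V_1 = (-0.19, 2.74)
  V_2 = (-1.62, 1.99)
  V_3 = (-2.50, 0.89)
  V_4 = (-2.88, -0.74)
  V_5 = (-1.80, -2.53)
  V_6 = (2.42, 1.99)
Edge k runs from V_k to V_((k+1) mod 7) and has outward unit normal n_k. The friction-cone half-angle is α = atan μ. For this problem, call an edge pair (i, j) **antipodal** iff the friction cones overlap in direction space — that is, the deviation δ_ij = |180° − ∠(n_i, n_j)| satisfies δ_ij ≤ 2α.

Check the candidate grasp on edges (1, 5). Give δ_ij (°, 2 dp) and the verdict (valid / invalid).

α = atan 0.25 = 14.04°;  2α = 28.07°
edge 1: e_1 = (-1.43, -0.75);  n_1 = (-0.4645, +0.8856)
edge 5: e_5 = (+4.22, +4.52);  n_5 = (+0.7309, -0.6824)
∠(n_1, n_5) = 160.71°
δ = |180° − 160.71°| = 19.29°
19.29° ≤ 2α = 28.07°  →  valid

δ = 19.29°, valid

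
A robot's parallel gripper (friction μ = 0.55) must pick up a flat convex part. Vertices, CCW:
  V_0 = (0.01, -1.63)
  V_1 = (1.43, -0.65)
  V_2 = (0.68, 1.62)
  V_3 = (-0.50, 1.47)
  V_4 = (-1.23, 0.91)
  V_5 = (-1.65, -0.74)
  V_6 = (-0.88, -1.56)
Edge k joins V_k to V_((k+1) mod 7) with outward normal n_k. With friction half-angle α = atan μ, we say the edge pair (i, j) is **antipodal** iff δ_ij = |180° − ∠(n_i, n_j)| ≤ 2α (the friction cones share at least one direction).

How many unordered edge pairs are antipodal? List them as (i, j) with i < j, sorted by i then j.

α = atan 0.55 = 28.81°;  2α = 57.62°
n_0 = (+0.5680, -0.8230)
n_1 = (+0.9495, +0.3137)
n_2 = (-0.1261, +0.9920)
n_3 = (-0.6087, +0.7934)
n_4 = (-0.9691, +0.2467)
n_5 = (-0.7290, -0.6845)
n_6 = (-0.0784, -0.9969)
  (0,1): δ = 106.33°  ·
  (0,2): δ = 27.37°  ✓
  (0,3): δ = 2.88°  ✓
  (0,4): δ = 41.11°  ✓
  (0,5): δ = 98.59°  ·
  (0,6): δ = 140.89°  ·
  (1,2): δ = 101.04°  ·
  (1,3): δ = 70.79°  ·
  (1,4): δ = 32.56°  ✓
  (1,5): δ = 24.92°  ✓
  (1,6): δ = 67.22°  ·
  (2,3): δ = 149.75°  ·
  (2,4): δ = 111.53°  ·
  (2,5): δ = 54.05°  ✓
  (2,6): δ = 11.74°  ✓
  (3,4): δ = 141.77°  ·
  (3,5): δ = 84.29°  ·
  (3,6): δ = 41.99°  ✓
  (4,5): δ = 122.52°  ·
  (4,6): δ = 80.22°  ·
  (5,6): δ = 137.70°  ·
antipodal pairs: 8

count = 8; pairs: (0,2), (0,3), (0,4), (1,4), (1,5), (2,5), (2,6), (3,6)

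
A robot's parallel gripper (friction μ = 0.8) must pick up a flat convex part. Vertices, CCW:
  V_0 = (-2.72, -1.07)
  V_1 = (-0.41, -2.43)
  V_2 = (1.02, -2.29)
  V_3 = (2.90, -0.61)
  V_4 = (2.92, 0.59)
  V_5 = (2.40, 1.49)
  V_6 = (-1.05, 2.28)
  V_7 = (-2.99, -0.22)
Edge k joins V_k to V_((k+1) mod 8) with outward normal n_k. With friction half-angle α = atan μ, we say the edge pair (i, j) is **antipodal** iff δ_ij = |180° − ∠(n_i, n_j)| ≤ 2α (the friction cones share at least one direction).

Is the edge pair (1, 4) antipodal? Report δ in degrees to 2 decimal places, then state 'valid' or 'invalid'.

α = atan 0.8 = 38.66°;  2α = 77.32°
edge 1: e_1 = (+1.43, +0.14);  n_1 = (+0.0974, -0.9952)
edge 4: e_4 = (-0.52, +0.90);  n_4 = (+0.8659, +0.5003)
∠(n_1, n_4) = 114.43°
δ = |180° − 114.43°| = 65.57°
65.57° ≤ 2α = 77.32°  →  valid

δ = 65.57°, valid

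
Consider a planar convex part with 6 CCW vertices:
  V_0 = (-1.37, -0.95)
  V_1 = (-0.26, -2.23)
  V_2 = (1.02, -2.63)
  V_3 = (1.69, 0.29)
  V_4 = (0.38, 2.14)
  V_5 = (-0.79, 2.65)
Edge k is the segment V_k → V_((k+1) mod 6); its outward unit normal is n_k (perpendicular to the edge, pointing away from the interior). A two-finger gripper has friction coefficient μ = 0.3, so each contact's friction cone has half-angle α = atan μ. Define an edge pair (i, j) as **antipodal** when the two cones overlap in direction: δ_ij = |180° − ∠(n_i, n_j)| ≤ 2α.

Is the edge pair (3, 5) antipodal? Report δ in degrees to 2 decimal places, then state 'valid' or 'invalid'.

δ = 44.45°, invalid

α = atan 0.3 = 16.70°;  2α = 33.40°
edge 3: e_3 = (-1.31, +1.85);  n_3 = (+0.8161, +0.5779)
edge 5: e_5 = (-0.58, -3.60);  n_5 = (-0.9873, +0.1591)
∠(n_3, n_5) = 135.55°
δ = |180° − 135.55°| = 44.45°
44.45° > 2α = 33.40°  →  invalid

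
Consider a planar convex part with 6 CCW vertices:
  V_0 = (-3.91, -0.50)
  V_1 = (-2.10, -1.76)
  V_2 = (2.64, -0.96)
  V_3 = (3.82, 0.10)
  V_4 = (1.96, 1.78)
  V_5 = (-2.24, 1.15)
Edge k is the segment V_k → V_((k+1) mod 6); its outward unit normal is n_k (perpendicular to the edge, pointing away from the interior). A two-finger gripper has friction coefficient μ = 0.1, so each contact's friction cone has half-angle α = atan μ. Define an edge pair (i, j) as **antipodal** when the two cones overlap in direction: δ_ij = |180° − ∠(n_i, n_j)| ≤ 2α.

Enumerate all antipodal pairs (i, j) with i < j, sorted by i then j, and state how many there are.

count = 3; pairs: (0,3), (1,4), (2,5)

α = atan 0.1 = 5.71°;  2α = 11.42°
n_0 = (-0.5713, -0.8207)
n_1 = (+0.1664, -0.9861)
n_2 = (+0.6683, -0.7439)
n_3 = (+0.6703, +0.7421)
n_4 = (-0.1483, +0.9889)
n_5 = (-0.7028, +0.7114)
  (0,1): δ = 135.58°  ·
  (0,2): δ = 103.22°  ·
  (0,3): δ = 7.25°  ✓
  (0,4): δ = 43.37°  ·
  (0,5): δ = 79.50°  ·
  (1,2): δ = 147.65°  ·
  (1,3): δ = 51.67°  ·
  (1,4): δ = 1.05°  ✓
  (1,5): δ = 35.07°  ·
  (2,3): δ = 84.02°  ·
  (2,4): δ = 33.40°  ·
  (2,5): δ = 2.72°  ✓
  (3,4): δ = 129.38°  ·
  (3,5): δ = 93.26°  ·
  (4,5): δ = 143.88°  ·
antipodal pairs: 3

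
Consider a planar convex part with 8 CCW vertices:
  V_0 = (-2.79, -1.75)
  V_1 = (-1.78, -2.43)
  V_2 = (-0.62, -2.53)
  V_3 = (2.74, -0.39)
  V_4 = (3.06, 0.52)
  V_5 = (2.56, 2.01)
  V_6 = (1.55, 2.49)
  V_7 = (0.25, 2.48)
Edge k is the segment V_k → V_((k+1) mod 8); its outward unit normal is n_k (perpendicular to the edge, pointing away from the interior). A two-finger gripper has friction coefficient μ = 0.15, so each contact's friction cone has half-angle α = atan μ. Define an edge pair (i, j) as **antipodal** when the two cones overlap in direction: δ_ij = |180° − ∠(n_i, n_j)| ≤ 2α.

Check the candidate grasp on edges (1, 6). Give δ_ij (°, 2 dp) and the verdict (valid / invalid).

α = atan 0.15 = 8.53°;  2α = 17.06°
edge 1: e_1 = (+1.16, -0.10);  n_1 = (-0.0859, -0.9963)
edge 6: e_6 = (-1.30, -0.01);  n_6 = (-0.0077, +1.0000)
∠(n_1, n_6) = 174.63°
δ = |180° − 174.63°| = 5.37°
5.37° ≤ 2α = 17.06°  →  valid

δ = 5.37°, valid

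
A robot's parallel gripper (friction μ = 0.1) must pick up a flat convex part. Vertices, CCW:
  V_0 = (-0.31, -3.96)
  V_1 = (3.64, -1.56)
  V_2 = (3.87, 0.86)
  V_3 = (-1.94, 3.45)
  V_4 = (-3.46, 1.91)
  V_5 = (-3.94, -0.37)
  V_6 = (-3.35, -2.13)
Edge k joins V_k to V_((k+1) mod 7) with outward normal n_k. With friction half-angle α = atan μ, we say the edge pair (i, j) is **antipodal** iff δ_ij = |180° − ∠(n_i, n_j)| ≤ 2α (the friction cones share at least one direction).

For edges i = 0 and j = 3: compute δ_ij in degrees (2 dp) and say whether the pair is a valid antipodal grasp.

δ = 14.09°, invalid

α = atan 0.1 = 5.71°;  2α = 11.42°
edge 0: e_0 = (+3.95, +2.40);  n_0 = (+0.5193, -0.8546)
edge 3: e_3 = (-1.52, -1.54);  n_3 = (-0.7117, +0.7025)
∠(n_0, n_3) = 165.91°
δ = |180° − 165.91°| = 14.09°
14.09° > 2α = 11.42°  →  invalid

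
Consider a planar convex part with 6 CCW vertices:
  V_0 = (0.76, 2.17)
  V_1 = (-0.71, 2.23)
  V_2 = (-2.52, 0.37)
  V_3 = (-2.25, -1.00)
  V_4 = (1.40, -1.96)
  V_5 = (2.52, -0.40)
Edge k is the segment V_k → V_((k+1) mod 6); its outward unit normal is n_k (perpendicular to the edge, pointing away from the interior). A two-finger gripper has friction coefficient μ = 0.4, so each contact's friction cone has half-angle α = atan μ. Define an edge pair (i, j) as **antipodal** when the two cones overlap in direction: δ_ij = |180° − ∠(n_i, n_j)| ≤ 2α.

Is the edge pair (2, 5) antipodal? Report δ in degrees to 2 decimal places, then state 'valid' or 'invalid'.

α = atan 0.4 = 21.80°;  2α = 43.60°
edge 2: e_2 = (+0.27, -1.37);  n_2 = (-0.9811, -0.1934)
edge 5: e_5 = (-1.76, +2.57);  n_5 = (+0.8251, +0.5650)
∠(n_2, n_5) = 156.74°
δ = |180° − 156.74°| = 23.26°
23.26° ≤ 2α = 43.60°  →  valid

δ = 23.26°, valid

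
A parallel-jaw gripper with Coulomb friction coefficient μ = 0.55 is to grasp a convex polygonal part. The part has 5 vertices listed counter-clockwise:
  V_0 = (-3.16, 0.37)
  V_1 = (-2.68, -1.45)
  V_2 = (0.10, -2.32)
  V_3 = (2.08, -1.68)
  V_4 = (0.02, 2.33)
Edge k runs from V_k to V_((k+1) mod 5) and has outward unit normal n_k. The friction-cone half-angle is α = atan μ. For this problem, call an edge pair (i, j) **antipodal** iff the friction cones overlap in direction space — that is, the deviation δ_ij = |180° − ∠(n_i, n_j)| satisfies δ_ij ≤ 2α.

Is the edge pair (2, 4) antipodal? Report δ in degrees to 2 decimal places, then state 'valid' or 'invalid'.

δ = 13.74°, valid

α = atan 0.55 = 28.81°;  2α = 57.62°
edge 2: e_2 = (+1.98, +0.64);  n_2 = (+0.3076, -0.9515)
edge 4: e_4 = (-3.18, -1.96);  n_4 = (-0.5247, +0.8513)
∠(n_2, n_4) = 166.26°
δ = |180° − 166.26°| = 13.74°
13.74° ≤ 2α = 57.62°  →  valid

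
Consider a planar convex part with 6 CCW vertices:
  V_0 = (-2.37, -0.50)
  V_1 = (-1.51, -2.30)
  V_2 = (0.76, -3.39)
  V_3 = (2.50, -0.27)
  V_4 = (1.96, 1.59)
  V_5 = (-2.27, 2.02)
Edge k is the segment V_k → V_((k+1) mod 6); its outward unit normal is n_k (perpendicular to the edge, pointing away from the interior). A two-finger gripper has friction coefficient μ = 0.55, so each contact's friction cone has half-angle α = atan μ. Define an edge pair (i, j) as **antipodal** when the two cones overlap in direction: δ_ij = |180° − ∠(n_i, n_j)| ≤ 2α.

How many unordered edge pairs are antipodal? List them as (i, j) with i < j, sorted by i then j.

count = 6; pairs: (0,2), (0,3), (1,3), (1,4), (2,5), (3,5)

α = atan 0.55 = 28.81°;  2α = 57.62°
n_0 = (-0.9023, -0.4311)
n_1 = (-0.4329, -0.9015)
n_2 = (+0.8734, -0.4871)
n_3 = (+0.9603, +0.2788)
n_4 = (+0.1011, +0.9949)
n_5 = (-0.9992, +0.0397)
  (0,1): δ = 141.19°  ·
  (0,2): δ = 54.69°  ✓
  (0,3): δ = 9.35°  ✓
  (0,4): δ = 58.66°  ·
  (0,5): δ = 152.19°  ·
  (1,2): δ = 93.50°  ·
  (1,3): δ = 48.16°  ✓
  (1,4): δ = 19.84°  ✓
  (1,5): δ = 113.38°  ·
  (2,3): δ = 134.66°  ·
  (2,4): δ = 66.66°  ·
  (2,5): δ = 26.88°  ✓
  (3,4): δ = 111.99°  ·
  (3,5): δ = 18.46°  ✓
  (4,5): δ = 86.47°  ·
antipodal pairs: 6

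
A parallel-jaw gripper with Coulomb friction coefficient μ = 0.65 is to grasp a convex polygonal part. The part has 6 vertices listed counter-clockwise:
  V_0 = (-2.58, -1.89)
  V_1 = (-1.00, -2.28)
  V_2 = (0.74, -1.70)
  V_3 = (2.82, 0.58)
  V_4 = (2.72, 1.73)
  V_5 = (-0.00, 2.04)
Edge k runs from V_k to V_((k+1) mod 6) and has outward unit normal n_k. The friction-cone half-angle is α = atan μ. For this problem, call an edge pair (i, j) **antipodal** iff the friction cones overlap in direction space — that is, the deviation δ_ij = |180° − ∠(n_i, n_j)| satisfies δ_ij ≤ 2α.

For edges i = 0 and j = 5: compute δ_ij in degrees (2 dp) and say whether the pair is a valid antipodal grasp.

α = atan 0.65 = 33.02°;  2α = 66.05°
edge 0: e_0 = (+1.58, -0.39);  n_0 = (-0.2396, -0.9709)
edge 5: e_5 = (-2.58, -3.93);  n_5 = (-0.8360, +0.5488)
∠(n_0, n_5) = 109.42°
δ = |180° − 109.42°| = 70.58°
70.58° > 2α = 66.05°  →  invalid

δ = 70.58°, invalid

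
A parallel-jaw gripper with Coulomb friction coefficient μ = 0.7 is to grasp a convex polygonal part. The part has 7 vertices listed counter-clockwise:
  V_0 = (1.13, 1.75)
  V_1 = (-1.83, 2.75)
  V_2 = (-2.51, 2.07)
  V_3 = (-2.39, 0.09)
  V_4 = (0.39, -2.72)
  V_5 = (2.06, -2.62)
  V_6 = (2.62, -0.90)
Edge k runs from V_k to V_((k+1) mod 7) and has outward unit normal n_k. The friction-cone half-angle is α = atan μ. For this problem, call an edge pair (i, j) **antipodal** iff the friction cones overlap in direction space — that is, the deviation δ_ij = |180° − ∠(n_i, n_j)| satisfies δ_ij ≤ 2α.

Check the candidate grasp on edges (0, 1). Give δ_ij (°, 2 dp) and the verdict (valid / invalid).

δ = 116.33°, invalid

α = atan 0.7 = 34.99°;  2α = 69.98°
edge 0: e_0 = (-2.96, +1.00);  n_0 = (+0.3201, +0.9474)
edge 1: e_1 = (-0.68, -0.68);  n_1 = (-0.7071, +0.7071)
∠(n_0, n_1) = 63.67°
δ = |180° − 63.67°| = 116.33°
116.33° > 2α = 69.98°  →  invalid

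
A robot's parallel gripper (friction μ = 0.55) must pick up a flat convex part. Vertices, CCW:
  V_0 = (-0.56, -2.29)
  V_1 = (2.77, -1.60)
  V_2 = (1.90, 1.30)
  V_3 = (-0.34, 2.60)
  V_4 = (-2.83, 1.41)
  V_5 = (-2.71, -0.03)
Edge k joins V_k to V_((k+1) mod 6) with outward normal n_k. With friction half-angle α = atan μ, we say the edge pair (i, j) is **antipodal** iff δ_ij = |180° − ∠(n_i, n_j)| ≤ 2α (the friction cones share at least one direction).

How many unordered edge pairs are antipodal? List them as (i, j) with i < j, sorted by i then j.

α = atan 0.55 = 28.81°;  2α = 57.62°
n_0 = (+0.2029, -0.9792)
n_1 = (+0.9578, +0.2873)
n_2 = (+0.5019, +0.8649)
n_3 = (-0.4312, +0.9023)
n_4 = (-0.9965, -0.0830)
n_5 = (-0.7245, -0.6893)
  (0,1): δ = 85.01°  ·
  (0,2): δ = 41.84°  ✓
  (0,3): δ = 13.84°  ✓
  (0,4): δ = 83.06°  ·
  (0,5): δ = 121.86°  ·
  (1,2): δ = 136.83°  ·
  (1,3): δ = 81.16°  ·
  (1,4): δ = 11.94°  ✓
  (1,5): δ = 26.87°  ✓
  (2,3): δ = 124.33°  ·
  (2,4): δ = 55.11°  ✓
  (2,5): δ = 16.30°  ✓
  (3,4): δ = 110.78°  ·
  (3,5): δ = 71.97°  ·
  (4,5): δ = 141.19°  ·
antipodal pairs: 6

count = 6; pairs: (0,2), (0,3), (1,4), (1,5), (2,4), (2,5)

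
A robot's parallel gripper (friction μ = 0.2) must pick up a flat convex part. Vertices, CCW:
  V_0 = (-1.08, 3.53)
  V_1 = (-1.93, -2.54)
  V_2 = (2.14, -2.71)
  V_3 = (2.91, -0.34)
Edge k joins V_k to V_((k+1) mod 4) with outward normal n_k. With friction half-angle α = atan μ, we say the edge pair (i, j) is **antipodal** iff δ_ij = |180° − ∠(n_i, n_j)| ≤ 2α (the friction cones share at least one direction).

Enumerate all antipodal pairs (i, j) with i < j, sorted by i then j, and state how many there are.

α = atan 0.2 = 11.31°;  2α = 22.62°
n_0 = (-0.9903, +0.1387)
n_1 = (-0.0417, -0.9991)
n_2 = (+0.9511, -0.3090)
n_3 = (+0.6962, +0.7178)
  (0,1): δ = 84.42°  ·
  (0,2): δ = 10.03°  ✓
  (0,3): δ = 53.85°  ·
  (1,2): δ = 105.61°  ·
  (1,3): δ = 41.73°  ·
  (2,3): δ = 116.13°  ·
antipodal pairs: 1

count = 1; pairs: (0,2)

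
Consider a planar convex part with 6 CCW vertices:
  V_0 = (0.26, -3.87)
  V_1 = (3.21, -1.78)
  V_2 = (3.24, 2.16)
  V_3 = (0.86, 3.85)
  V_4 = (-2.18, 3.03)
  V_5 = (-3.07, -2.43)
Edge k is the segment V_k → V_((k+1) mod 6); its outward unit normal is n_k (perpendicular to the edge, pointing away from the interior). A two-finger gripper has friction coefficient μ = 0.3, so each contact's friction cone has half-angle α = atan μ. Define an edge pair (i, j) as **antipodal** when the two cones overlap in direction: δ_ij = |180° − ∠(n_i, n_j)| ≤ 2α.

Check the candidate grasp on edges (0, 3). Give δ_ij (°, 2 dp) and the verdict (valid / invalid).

δ = 20.22°, valid

α = atan 0.3 = 16.70°;  2α = 33.40°
edge 0: e_0 = (+2.95, +2.09);  n_0 = (+0.5781, -0.8160)
edge 3: e_3 = (-3.04, -0.82);  n_3 = (-0.2604, +0.9655)
∠(n_0, n_3) = 159.78°
δ = |180° − 159.78°| = 20.22°
20.22° ≤ 2α = 33.40°  →  valid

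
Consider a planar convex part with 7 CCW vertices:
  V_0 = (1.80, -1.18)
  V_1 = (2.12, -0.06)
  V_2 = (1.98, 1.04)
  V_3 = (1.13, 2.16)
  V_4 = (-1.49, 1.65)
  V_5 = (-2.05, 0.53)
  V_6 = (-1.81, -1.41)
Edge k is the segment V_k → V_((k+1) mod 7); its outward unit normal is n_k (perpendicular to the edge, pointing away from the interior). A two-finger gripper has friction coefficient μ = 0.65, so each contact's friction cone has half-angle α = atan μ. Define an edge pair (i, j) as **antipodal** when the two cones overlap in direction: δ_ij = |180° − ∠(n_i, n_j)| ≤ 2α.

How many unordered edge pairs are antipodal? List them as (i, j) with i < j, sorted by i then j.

count = 10; pairs: (0,3), (0,4), (0,5), (1,4), (1,5), (2,4), (2,5), (2,6), (3,6), (4,6)

α = atan 0.65 = 33.02°;  2α = 66.05°
n_0 = (+0.9615, -0.2747)
n_1 = (+0.9920, +0.1263)
n_2 = (+0.7966, +0.6045)
n_3 = (-0.1911, +0.9816)
n_4 = (-0.8944, +0.4472)
n_5 = (-0.9924, -0.1228)
n_6 = (+0.0636, -0.9980)
  (0,1): δ = 156.80°  ·
  (0,2): δ = 126.86°  ·
  (0,3): δ = 63.04°  ✓
  (0,4): δ = 10.62°  ✓
  (0,5): δ = 23.00°  ✓
  (0,6): δ = 109.59°  ·
  (1,2): δ = 150.06°  ·
  (1,3): δ = 86.24°  ·
  (1,4): δ = 33.82°  ✓
  (1,5): δ = 0.20°  ✓
  (1,6): δ = 86.39°  ·
  (2,3): δ = 116.18°  ·
  (2,4): δ = 63.76°  ✓
  (2,5): δ = 30.14°  ✓
  (2,6): δ = 56.45°  ✓
  (3,4): δ = 127.58°  ·
  (3,5): δ = 93.96°  ·
  (3,6): δ = 7.37°  ✓
  (4,5): δ = 146.38°  ·
  (4,6): δ = 59.79°  ✓
  (5,6): δ = 93.41°  ·
antipodal pairs: 10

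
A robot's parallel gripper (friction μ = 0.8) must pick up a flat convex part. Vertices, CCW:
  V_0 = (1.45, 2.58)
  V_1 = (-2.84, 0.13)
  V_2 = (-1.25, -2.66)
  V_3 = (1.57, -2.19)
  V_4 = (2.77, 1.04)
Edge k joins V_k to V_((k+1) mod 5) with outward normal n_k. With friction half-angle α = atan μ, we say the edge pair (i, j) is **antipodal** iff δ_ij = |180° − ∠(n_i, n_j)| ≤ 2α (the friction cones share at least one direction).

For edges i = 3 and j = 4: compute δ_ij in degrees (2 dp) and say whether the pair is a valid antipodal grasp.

δ = 119.02°, invalid

α = atan 0.8 = 38.66°;  2α = 77.32°
edge 3: e_3 = (+1.20, +3.23);  n_3 = (+0.9374, -0.3483)
edge 4: e_4 = (-1.32, +1.54);  n_4 = (+0.7593, +0.6508)
∠(n_3, n_4) = 60.98°
δ = |180° − 60.98°| = 119.02°
119.02° > 2α = 77.32°  →  invalid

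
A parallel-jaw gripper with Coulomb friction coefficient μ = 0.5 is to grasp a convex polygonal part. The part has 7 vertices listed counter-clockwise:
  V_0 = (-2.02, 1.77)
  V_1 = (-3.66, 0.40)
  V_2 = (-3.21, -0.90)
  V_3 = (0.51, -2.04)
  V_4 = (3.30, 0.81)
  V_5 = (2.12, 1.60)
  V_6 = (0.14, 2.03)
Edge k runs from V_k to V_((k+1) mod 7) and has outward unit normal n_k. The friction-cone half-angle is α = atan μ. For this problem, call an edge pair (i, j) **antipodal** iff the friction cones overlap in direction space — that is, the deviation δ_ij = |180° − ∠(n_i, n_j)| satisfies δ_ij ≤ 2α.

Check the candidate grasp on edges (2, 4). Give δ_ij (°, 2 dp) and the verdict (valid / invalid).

δ = 16.76°, valid

α = atan 0.5 = 26.57°;  2α = 53.13°
edge 2: e_2 = (+3.72, -1.14);  n_2 = (-0.2930, -0.9561)
edge 4: e_4 = (-1.18, +0.79);  n_4 = (+0.5563, +0.8310)
∠(n_2, n_4) = 163.24°
δ = |180° − 163.24°| = 16.76°
16.76° ≤ 2α = 53.13°  →  valid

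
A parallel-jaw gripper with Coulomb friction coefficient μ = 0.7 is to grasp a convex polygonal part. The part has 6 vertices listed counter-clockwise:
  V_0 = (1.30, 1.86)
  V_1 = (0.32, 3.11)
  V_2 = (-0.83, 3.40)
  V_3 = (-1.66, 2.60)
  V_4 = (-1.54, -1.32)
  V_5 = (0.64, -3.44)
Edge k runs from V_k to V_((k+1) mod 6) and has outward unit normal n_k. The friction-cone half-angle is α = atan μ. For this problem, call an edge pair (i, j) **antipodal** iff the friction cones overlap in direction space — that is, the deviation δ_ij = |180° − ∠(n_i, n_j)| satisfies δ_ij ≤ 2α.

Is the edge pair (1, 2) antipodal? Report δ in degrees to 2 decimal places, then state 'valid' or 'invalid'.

α = atan 0.7 = 34.99°;  2α = 69.98°
edge 1: e_1 = (-1.15, +0.29);  n_1 = (+0.2445, +0.9696)
edge 2: e_2 = (-0.83, -0.80);  n_2 = (-0.6940, +0.7200)
∠(n_1, n_2) = 58.10°
δ = |180° − 58.10°| = 121.90°
121.90° > 2α = 69.98°  →  invalid

δ = 121.90°, invalid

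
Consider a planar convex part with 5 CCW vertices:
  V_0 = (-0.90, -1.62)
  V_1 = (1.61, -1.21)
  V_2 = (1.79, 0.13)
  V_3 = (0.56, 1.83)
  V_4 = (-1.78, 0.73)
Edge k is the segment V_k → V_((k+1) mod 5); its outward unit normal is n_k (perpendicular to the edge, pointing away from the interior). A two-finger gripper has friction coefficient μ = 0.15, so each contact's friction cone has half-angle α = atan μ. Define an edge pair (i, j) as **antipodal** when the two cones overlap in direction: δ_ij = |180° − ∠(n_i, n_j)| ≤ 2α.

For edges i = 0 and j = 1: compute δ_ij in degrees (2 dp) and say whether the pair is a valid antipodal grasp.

δ = 106.93°, invalid

α = atan 0.15 = 8.53°;  2α = 17.06°
edge 0: e_0 = (+2.51, +0.41);  n_0 = (+0.1612, -0.9869)
edge 1: e_1 = (+0.18, +1.34);  n_1 = (+0.9911, -0.1331)
∠(n_0, n_1) = 73.07°
δ = |180° − 73.07°| = 106.93°
106.93° > 2α = 17.06°  →  invalid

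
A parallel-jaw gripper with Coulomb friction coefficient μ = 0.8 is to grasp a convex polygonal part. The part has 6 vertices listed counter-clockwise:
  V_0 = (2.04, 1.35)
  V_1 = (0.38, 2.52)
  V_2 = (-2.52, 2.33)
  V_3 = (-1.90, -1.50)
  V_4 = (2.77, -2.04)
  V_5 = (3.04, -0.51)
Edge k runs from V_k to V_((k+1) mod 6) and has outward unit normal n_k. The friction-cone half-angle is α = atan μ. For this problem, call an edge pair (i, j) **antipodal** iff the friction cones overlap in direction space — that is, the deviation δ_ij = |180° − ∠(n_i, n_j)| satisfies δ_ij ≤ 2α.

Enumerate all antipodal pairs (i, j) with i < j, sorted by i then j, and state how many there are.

α = atan 0.8 = 38.66°;  2α = 77.32°
n_0 = (+0.5761, +0.8174)
n_1 = (-0.0654, +0.9979)
n_2 = (-0.9871, -0.1598)
n_3 = (-0.1149, -0.9934)
n_4 = (+0.9848, -0.1738)
n_5 = (+0.8808, +0.4735)
  (0,1): δ = 141.07°  ·
  (0,2): δ = 45.63°  ✓
  (0,3): δ = 28.58°  ✓
  (0,4): δ = 115.17°  ·
  (0,5): δ = 153.44°  ·
  (1,2): δ = 84.55°  ·
  (1,3): δ = 10.34°  ✓
  (1,4): δ = 76.24°  ✓
  (1,5): δ = 114.52°  ·
  (2,3): δ = 105.79°  ·
  (2,4): δ = 19.20°  ✓
  (2,5): δ = 19.07°  ✓
  (3,4): δ = 93.41°  ·
  (3,5): δ = 55.14°  ✓
  (4,5): δ = 141.73°  ·
antipodal pairs: 7

count = 7; pairs: (0,2), (0,3), (1,3), (1,4), (2,4), (2,5), (3,5)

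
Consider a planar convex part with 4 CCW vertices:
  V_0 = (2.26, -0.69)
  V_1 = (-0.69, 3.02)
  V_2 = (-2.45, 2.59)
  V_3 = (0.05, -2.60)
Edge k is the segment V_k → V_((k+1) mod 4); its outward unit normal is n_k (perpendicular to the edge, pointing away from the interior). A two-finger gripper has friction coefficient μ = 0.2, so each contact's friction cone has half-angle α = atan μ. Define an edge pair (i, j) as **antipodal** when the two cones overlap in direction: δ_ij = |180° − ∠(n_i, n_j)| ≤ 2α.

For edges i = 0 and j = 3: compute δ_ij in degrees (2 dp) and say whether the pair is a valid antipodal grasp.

α = atan 0.2 = 11.31°;  2α = 22.62°
edge 0: e_0 = (-2.95, +3.71);  n_0 = (+0.7827, +0.6224)
edge 3: e_3 = (+2.21, +1.91);  n_3 = (+0.6539, -0.7566)
∠(n_0, n_3) = 87.65°
δ = |180° − 87.65°| = 92.35°
92.35° > 2α = 22.62°  →  invalid

δ = 92.35°, invalid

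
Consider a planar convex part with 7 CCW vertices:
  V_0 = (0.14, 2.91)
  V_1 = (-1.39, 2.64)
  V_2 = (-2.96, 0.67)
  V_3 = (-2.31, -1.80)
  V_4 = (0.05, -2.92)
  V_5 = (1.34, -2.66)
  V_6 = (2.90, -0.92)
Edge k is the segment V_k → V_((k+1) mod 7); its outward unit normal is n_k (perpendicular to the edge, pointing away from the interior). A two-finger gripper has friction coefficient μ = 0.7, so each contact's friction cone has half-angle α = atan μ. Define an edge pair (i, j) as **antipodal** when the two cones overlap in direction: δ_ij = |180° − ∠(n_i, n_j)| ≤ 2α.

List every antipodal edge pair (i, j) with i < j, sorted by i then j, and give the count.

α = atan 0.7 = 34.99°;  2α = 69.98°
n_0 = (-0.1738, +0.9848)
n_1 = (-0.7820, +0.6232)
n_2 = (-0.9671, -0.2545)
n_3 = (-0.4287, -0.9034)
n_4 = (+0.1976, -0.9803)
n_5 = (+0.7446, -0.6675)
n_6 = (+0.8113, +0.5846)
  (0,1): δ = 138.56°  ·
  (0,2): δ = 85.26°  ·
  (0,3): δ = 35.40°  ✓
  (0,4): δ = 1.39°  ✓
  (0,5): δ = 38.11°  ✓
  (0,6): δ = 115.77°  ·
  (1,2): δ = 126.70°  ·
  (1,3): δ = 76.83°  ·
  (1,4): δ = 40.05°  ✓
  (1,5): δ = 3.32°  ✓
  (1,6): δ = 74.33°  ·
  (2,3): δ = 130.13°  ·
  (2,4): δ = 93.35°  ·
  (2,5): δ = 56.62°  ✓
  (2,6): δ = 21.03°  ✓
  (3,4): δ = 143.22°  ·
  (3,5): δ = 106.49°  ·
  (3,6): δ = 28.83°  ✓
  (4,5): δ = 143.27°  ·
  (4,6): δ = 65.62°  ✓
  (5,6): δ = 102.34°  ·
antipodal pairs: 9

count = 9; pairs: (0,3), (0,4), (0,5), (1,4), (1,5), (2,5), (2,6), (3,6), (4,6)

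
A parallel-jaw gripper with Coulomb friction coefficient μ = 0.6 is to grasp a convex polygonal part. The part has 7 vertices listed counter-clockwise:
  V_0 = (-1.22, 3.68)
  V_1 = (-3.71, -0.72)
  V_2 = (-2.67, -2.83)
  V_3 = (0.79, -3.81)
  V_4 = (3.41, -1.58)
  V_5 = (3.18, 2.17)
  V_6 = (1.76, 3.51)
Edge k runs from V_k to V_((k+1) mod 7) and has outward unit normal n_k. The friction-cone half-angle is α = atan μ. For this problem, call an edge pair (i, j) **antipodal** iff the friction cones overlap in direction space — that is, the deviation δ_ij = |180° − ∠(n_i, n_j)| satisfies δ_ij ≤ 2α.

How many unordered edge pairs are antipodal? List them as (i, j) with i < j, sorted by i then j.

α = atan 0.6 = 30.96°;  2α = 61.93°
n_0 = (-0.8703, +0.4925)
n_1 = (-0.8970, -0.4421)
n_2 = (-0.2725, -0.9622)
n_3 = (+0.6482, -0.7615)
n_4 = (+0.9981, +0.0612)
n_5 = (+0.6863, +0.7273)
n_6 = (+0.0570, +0.9984)
  (0,1): δ = 124.26°  ·
  (0,2): δ = 76.31°  ·
  (0,3): δ = 20.09°  ✓
  (0,4): δ = 33.02°  ✓
  (0,5): δ = 76.17°  ·
  (0,6): δ = 116.24°  ·
  (1,2): δ = 132.05°  ·
  (1,3): δ = 75.84°  ·
  (1,4): δ = 22.73°  ✓
  (1,5): δ = 20.42°  ✓
  (1,6): δ = 60.50°  ✓
  (2,3): δ = 123.78°  ·
  (2,4): δ = 70.68°  ·
  (2,5): δ = 27.53°  ✓
  (2,6): δ = 12.55°  ✓
  (3,4): δ = 126.89°  ·
  (3,5): δ = 83.74°  ·
  (3,6): δ = 43.67°  ✓
  (4,5): δ = 136.85°  ·
  (4,6): δ = 96.77°  ·
  (5,6): δ = 139.93°  ·
antipodal pairs: 8

count = 8; pairs: (0,3), (0,4), (1,4), (1,5), (1,6), (2,5), (2,6), (3,6)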